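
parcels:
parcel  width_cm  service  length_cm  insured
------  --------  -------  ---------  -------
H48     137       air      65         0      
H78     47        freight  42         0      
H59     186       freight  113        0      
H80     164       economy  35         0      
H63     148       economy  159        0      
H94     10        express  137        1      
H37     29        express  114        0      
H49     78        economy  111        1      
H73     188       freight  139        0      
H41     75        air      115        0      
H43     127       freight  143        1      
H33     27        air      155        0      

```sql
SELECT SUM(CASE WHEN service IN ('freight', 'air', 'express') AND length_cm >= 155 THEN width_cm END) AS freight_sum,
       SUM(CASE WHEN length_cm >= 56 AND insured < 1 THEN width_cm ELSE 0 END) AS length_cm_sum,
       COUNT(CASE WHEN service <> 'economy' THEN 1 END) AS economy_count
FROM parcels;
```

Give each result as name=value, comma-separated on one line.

freight_sum=27, length_cm_sum=790, economy_count=9

[freight_sum: service IN ('freight', 'air', 'express') AND length_cm >= 155]
parcel=H48: ✗
parcel=H78: ✗
parcel=H59: ✗
parcel=H80: ✗
parcel=H63: ✗
parcel=H94: ✗
parcel=H37: ✗
parcel=H49: ✗
parcel=H73: ✗
parcel=H41: ✗
parcel=H43: ✗
parcel=H33: ✓ → 27
freight_sum = 27
—
[length_cm_sum: length_cm >= 56 AND insured < 1]
parcel=H48: ✓ → 137
parcel=H78: ✗
parcel=H59: ✓ → 186
parcel=H80: ✗
parcel=H63: ✓ → 148
parcel=H94: ✗
parcel=H37: ✓ → 29
parcel=H49: ✗
parcel=H73: ✓ → 188
parcel=H41: ✓ → 75
parcel=H43: ✗
parcel=H33: ✓ → 27
length_cm_sum = 137 + 186 + 148 + 29 + 188 + 75 + 27 = 790
—
[economy_count: service <> 'economy']
parcel=H48: ✓ → 1
parcel=H78: ✓ → 1
parcel=H59: ✓ → 1
parcel=H80: ✗
parcel=H63: ✗
parcel=H94: ✓ → 1
parcel=H37: ✓ → 1
parcel=H49: ✗
parcel=H73: ✓ → 1
parcel=H41: ✓ → 1
parcel=H43: ✓ → 1
parcel=H33: ✓ → 1
economy_count = COUNT(1, 1, 1, 1, 1, 1, 1, 1, 1) = 9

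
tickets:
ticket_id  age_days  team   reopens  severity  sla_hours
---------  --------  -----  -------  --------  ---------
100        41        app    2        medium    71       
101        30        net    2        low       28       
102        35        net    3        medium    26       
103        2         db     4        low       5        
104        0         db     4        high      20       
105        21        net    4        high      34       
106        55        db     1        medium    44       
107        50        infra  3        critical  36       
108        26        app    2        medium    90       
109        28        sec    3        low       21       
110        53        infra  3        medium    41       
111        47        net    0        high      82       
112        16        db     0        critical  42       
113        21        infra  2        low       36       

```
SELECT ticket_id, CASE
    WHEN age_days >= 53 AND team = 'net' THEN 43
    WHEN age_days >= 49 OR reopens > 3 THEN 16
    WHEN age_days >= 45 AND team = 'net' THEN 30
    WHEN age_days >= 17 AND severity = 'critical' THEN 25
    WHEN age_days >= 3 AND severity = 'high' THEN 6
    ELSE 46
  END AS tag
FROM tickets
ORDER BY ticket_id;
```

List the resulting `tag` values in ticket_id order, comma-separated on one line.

ticket_id=100: ELSE → 46
ticket_id=101: ELSE → 46
ticket_id=102: ELSE → 46
ticket_id=103: age_days >= 49 OR reopens > 3 → 16
ticket_id=104: age_days >= 49 OR reopens > 3 → 16
ticket_id=105: age_days >= 49 OR reopens > 3 → 16
ticket_id=106: age_days >= 49 OR reopens > 3 → 16
ticket_id=107: age_days >= 49 OR reopens > 3 → 16
ticket_id=108: ELSE → 46
ticket_id=109: ELSE → 46
ticket_id=110: age_days >= 49 OR reopens > 3 → 16
ticket_id=111: age_days >= 45 AND team = 'net' → 30
ticket_id=112: ELSE → 46
ticket_id=113: ELSE → 46

46, 46, 46, 16, 16, 16, 16, 16, 46, 46, 16, 30, 46, 46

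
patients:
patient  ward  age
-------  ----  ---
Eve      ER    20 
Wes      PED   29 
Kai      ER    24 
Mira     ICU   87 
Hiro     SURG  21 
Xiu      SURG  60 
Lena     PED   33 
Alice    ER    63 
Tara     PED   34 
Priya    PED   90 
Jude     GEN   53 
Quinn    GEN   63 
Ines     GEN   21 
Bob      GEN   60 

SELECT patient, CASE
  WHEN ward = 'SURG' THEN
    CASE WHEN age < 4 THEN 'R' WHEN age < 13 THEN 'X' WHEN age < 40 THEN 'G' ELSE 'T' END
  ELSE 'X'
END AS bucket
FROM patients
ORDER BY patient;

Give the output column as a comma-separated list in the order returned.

X, X, X, G, X, X, X, X, X, X, X, X, X, T

patient=Alice: ward='ER' → outer ELSE → X
patient=Bob: ward='GEN' → outer ELSE → X
patient=Eve: ward='ER' → outer ELSE → X
patient=Hiro: ward='SURG' → inner[age < 40] → G
patient=Ines: ward='GEN' → outer ELSE → X
patient=Jude: ward='GEN' → outer ELSE → X
patient=Kai: ward='ER' → outer ELSE → X
patient=Lena: ward='PED' → outer ELSE → X
patient=Mira: ward='ICU' → outer ELSE → X
patient=Priya: ward='PED' → outer ELSE → X
patient=Quinn: ward='GEN' → outer ELSE → X
patient=Tara: ward='PED' → outer ELSE → X
patient=Wes: ward='PED' → outer ELSE → X
patient=Xiu: ward='SURG' → inner[ELSE] → T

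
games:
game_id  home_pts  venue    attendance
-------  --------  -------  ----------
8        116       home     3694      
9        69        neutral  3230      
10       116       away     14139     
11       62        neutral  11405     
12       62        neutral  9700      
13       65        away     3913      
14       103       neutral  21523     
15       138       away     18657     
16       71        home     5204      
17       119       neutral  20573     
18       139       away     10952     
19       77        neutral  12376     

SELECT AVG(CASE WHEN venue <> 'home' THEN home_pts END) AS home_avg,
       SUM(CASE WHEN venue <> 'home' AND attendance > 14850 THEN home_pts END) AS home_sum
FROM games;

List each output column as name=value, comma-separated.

home_avg=95, home_sum=360

[home_avg: venue <> 'home']
game_id=8: ✗
game_id=9: ✓ → 69
game_id=10: ✓ → 116
game_id=11: ✓ → 62
game_id=12: ✓ → 62
game_id=13: ✓ → 65
game_id=14: ✓ → 103
game_id=15: ✓ → 138
game_id=16: ✗
game_id=17: ✓ → 119
game_id=18: ✓ → 139
game_id=19: ✓ → 77
home_avg = (69 + 116 + 62 + 62 + 65 + 103 + 138 + 119 + 139 + 77) / 10 = 95
—
[home_sum: venue <> 'home' AND attendance > 14850]
game_id=8: ✗
game_id=9: ✗
game_id=10: ✗
game_id=11: ✗
game_id=12: ✗
game_id=13: ✗
game_id=14: ✓ → 103
game_id=15: ✓ → 138
game_id=16: ✗
game_id=17: ✓ → 119
game_id=18: ✗
game_id=19: ✗
home_sum = 103 + 138 + 119 = 360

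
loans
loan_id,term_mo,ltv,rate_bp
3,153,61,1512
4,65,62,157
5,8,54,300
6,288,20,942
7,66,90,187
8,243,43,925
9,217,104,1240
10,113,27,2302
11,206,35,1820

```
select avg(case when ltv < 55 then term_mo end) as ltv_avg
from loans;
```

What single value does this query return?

loan_id=3: ✗
loan_id=4: ✗
loan_id=5: ✓ → 8
loan_id=6: ✓ → 288
loan_id=7: ✗
loan_id=8: ✓ → 243
loan_id=9: ✗
loan_id=10: ✓ → 113
loan_id=11: ✓ → 206
ltv_avg = (8 + 288 + 243 + 113 + 206) / 5 = 171.6

171.6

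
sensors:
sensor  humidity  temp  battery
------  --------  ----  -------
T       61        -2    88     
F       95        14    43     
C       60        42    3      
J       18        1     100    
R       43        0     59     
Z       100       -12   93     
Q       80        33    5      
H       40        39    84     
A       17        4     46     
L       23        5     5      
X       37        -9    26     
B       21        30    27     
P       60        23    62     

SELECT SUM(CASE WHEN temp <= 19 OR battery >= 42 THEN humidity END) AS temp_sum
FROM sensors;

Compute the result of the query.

494

sensor=T: ✓ → 61
sensor=F: ✓ → 95
sensor=C: ✗
sensor=J: ✓ → 18
sensor=R: ✓ → 43
sensor=Z: ✓ → 100
sensor=Q: ✗
sensor=H: ✓ → 40
sensor=A: ✓ → 17
sensor=L: ✓ → 23
sensor=X: ✓ → 37
sensor=B: ✗
sensor=P: ✓ → 60
temp_sum = 61 + 95 + 18 + 43 + 100 + 40 + 17 + 23 + 37 + 60 = 494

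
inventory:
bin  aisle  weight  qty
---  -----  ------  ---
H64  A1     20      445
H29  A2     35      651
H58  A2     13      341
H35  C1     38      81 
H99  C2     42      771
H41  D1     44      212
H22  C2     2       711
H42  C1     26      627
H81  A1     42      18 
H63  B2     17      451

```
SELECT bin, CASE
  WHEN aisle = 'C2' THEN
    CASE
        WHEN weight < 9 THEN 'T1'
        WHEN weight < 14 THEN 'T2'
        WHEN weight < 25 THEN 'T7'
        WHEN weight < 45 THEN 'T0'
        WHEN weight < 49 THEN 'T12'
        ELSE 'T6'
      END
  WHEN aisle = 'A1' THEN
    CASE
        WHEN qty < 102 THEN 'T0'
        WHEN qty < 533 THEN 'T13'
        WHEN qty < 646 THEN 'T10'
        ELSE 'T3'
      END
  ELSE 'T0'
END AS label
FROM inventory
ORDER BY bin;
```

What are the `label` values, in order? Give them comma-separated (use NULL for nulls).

T1, T0, T0, T0, T0, T0, T0, T13, T0, T0

bin=H22: aisle='C2' → inner[weight < 9] → T1
bin=H29: aisle='A2' → outer ELSE → T0
bin=H35: aisle='C1' → outer ELSE → T0
bin=H41: aisle='D1' → outer ELSE → T0
bin=H42: aisle='C1' → outer ELSE → T0
bin=H58: aisle='A2' → outer ELSE → T0
bin=H63: aisle='B2' → outer ELSE → T0
bin=H64: aisle='A1' → inner[qty < 533] → T13
bin=H81: aisle='A1' → inner[qty < 102] → T0
bin=H99: aisle='C2' → inner[weight < 45] → T0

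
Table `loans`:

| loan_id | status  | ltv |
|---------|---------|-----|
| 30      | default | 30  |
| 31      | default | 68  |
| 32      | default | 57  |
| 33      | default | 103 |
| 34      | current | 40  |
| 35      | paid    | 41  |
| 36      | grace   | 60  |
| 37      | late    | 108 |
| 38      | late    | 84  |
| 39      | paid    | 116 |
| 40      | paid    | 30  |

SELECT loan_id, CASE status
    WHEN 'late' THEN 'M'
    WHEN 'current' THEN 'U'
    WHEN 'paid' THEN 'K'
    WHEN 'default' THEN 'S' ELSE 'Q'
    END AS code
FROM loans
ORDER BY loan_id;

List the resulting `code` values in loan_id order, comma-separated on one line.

S, S, S, S, U, K, Q, M, M, K, K

loan_id=30: status='default' → S
loan_id=31: status='default' → S
loan_id=32: status='default' → S
loan_id=33: status='default' → S
loan_id=34: status='current' → U
loan_id=35: status='paid' → K
loan_id=36: ELSE → Q
loan_id=37: status='late' → M
loan_id=38: status='late' → M
loan_id=39: status='paid' → K
loan_id=40: status='paid' → K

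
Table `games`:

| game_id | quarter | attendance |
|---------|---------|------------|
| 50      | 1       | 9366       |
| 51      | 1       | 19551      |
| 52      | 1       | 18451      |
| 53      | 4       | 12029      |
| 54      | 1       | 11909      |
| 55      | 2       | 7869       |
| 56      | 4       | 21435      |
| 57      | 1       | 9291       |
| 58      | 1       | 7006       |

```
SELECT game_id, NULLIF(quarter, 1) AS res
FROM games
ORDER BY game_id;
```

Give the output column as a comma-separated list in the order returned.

NULL, NULL, NULL, 4, NULL, 2, 4, NULL, NULL

game_id=50: quarter=1 vs 1: equal → NULL
game_id=51: quarter=1 vs 1: equal → NULL
game_id=52: quarter=1 vs 1: equal → NULL
game_id=53: quarter=4 vs 1: differ → 4
game_id=54: quarter=1 vs 1: equal → NULL
game_id=55: quarter=2 vs 1: differ → 2
game_id=56: quarter=4 vs 1: differ → 4
game_id=57: quarter=1 vs 1: equal → NULL
game_id=58: quarter=1 vs 1: equal → NULL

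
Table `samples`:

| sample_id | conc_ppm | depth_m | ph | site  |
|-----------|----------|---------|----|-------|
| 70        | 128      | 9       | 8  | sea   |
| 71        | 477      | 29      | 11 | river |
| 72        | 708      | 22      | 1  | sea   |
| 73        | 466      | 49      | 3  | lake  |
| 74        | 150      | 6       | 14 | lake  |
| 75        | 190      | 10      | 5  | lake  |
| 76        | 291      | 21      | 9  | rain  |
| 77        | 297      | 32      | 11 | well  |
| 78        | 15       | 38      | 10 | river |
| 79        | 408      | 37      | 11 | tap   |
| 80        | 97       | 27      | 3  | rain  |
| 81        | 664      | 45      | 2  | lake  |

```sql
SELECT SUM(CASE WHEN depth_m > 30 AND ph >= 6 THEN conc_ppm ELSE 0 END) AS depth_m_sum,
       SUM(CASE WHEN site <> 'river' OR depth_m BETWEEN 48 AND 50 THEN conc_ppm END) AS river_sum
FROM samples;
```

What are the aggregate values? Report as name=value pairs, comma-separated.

[depth_m_sum: depth_m > 30 AND ph >= 6]
sample_id=70: ✗
sample_id=71: ✗
sample_id=72: ✗
sample_id=73: ✗
sample_id=74: ✗
sample_id=75: ✗
sample_id=76: ✗
sample_id=77: ✓ → 297
sample_id=78: ✓ → 15
sample_id=79: ✓ → 408
sample_id=80: ✗
sample_id=81: ✗
depth_m_sum = 297 + 15 + 408 = 720
—
[river_sum: site <> 'river' OR depth_m BETWEEN 48 AND 50]
sample_id=70: ✓ → 128
sample_id=71: ✗
sample_id=72: ✓ → 708
sample_id=73: ✓ → 466
sample_id=74: ✓ → 150
sample_id=75: ✓ → 190
sample_id=76: ✓ → 291
sample_id=77: ✓ → 297
sample_id=78: ✗
sample_id=79: ✓ → 408
sample_id=80: ✓ → 97
sample_id=81: ✓ → 664
river_sum = 128 + 708 + 466 + 150 + 190 + 291 + 297 + 408 + 97 + 664 = 3399

depth_m_sum=720, river_sum=3399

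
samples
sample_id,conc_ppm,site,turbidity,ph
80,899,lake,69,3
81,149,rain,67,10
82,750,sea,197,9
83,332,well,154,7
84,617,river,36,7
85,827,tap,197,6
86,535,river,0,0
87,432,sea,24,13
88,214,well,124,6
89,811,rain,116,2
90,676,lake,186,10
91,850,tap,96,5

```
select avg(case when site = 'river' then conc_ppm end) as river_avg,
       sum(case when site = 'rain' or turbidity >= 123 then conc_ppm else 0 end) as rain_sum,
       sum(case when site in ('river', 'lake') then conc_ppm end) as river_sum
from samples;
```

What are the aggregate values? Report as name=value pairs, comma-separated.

river_avg=576, rain_sum=3759, river_sum=2727

[river_avg: site = 'river']
sample_id=80: ✗
sample_id=81: ✗
sample_id=82: ✗
sample_id=83: ✗
sample_id=84: ✓ → 617
sample_id=85: ✗
sample_id=86: ✓ → 535
sample_id=87: ✗
sample_id=88: ✗
sample_id=89: ✗
sample_id=90: ✗
sample_id=91: ✗
river_avg = (617 + 535) / 2 = 576
—
[rain_sum: site = 'rain' or turbidity >= 123]
sample_id=80: ✗
sample_id=81: ✓ → 149
sample_id=82: ✓ → 750
sample_id=83: ✓ → 332
sample_id=84: ✗
sample_id=85: ✓ → 827
sample_id=86: ✗
sample_id=87: ✗
sample_id=88: ✓ → 214
sample_id=89: ✓ → 811
sample_id=90: ✓ → 676
sample_id=91: ✗
rain_sum = 149 + 750 + 332 + 827 + 214 + 811 + 676 = 3759
—
[river_sum: site in ('river', 'lake')]
sample_id=80: ✓ → 899
sample_id=81: ✗
sample_id=82: ✗
sample_id=83: ✗
sample_id=84: ✓ → 617
sample_id=85: ✗
sample_id=86: ✓ → 535
sample_id=87: ✗
sample_id=88: ✗
sample_id=89: ✗
sample_id=90: ✓ → 676
sample_id=91: ✗
river_sum = 899 + 617 + 535 + 676 = 2727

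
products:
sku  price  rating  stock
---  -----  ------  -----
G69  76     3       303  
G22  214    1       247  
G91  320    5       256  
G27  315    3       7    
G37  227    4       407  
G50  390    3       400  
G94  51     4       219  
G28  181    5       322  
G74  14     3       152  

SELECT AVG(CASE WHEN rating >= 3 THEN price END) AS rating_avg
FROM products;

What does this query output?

196.75

sku=G69: ✓ → 76
sku=G22: ✗
sku=G91: ✓ → 320
sku=G27: ✓ → 315
sku=G37: ✓ → 227
sku=G50: ✓ → 390
sku=G94: ✓ → 51
sku=G28: ✓ → 181
sku=G74: ✓ → 14
rating_avg = (76 + 320 + 315 + 227 + 390 + 51 + 181 + 14) / 8 = 196.75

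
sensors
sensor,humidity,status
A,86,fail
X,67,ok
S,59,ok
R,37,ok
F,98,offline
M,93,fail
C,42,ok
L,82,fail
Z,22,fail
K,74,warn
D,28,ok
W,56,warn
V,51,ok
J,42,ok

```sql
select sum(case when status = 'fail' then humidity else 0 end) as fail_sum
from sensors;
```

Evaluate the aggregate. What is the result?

283

sensor=A: ✓ → 86
sensor=X: ✗
sensor=S: ✗
sensor=R: ✗
sensor=F: ✗
sensor=M: ✓ → 93
sensor=C: ✗
sensor=L: ✓ → 82
sensor=Z: ✓ → 22
sensor=K: ✗
sensor=D: ✗
sensor=W: ✗
sensor=V: ✗
sensor=J: ✗
fail_sum = 86 + 93 + 82 + 22 = 283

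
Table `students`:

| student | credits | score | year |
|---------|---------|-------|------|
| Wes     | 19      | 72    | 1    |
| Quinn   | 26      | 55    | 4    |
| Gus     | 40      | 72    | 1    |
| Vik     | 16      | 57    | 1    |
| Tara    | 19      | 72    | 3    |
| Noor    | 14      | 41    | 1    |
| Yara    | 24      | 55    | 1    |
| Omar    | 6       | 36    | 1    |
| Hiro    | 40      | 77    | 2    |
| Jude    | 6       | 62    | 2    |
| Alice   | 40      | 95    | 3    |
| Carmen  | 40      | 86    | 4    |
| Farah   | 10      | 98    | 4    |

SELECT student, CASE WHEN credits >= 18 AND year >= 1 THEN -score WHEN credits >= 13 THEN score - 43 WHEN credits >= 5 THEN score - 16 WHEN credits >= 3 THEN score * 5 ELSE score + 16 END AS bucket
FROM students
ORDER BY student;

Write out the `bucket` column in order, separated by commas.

-95, -86, 82, -72, -77, 46, -2, 20, -55, -72, 14, -72, -55

student=Alice: credits >= 18 AND year >= 1 → -95
student=Carmen: credits >= 18 AND year >= 1 → -86
student=Farah: credits >= 5 → 82
student=Gus: credits >= 18 AND year >= 1 → -72
student=Hiro: credits >= 18 AND year >= 1 → -77
student=Jude: credits >= 5 → 46
student=Noor: credits >= 13 → -2
student=Omar: credits >= 5 → 20
student=Quinn: credits >= 18 AND year >= 1 → -55
student=Tara: credits >= 18 AND year >= 1 → -72
student=Vik: credits >= 13 → 14
student=Wes: credits >= 18 AND year >= 1 → -72
student=Yara: credits >= 18 AND year >= 1 → -55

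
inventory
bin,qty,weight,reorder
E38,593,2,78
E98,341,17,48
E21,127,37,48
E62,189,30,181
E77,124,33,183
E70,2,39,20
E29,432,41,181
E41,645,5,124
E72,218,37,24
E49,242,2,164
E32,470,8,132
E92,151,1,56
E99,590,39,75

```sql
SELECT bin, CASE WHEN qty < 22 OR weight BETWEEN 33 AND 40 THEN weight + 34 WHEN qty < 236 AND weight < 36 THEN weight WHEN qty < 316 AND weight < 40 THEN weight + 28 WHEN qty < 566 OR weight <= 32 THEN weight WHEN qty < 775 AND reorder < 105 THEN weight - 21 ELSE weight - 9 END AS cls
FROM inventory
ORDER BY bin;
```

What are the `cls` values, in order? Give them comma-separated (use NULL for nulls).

71, 41, 8, 2, 5, 30, 30, 73, 71, 67, 1, 17, 73

bin=E21: qty < 22 OR weight BETWEEN 33 AND 40 → 71
bin=E29: qty < 566 OR weight <= 32 → 41
bin=E32: qty < 566 OR weight <= 32 → 8
bin=E38: qty < 566 OR weight <= 32 → 2
bin=E41: qty < 566 OR weight <= 32 → 5
bin=E49: qty < 316 AND weight < 40 → 30
bin=E62: qty < 236 AND weight < 36 → 30
bin=E70: qty < 22 OR weight BETWEEN 33 AND 40 → 73
bin=E72: qty < 22 OR weight BETWEEN 33 AND 40 → 71
bin=E77: qty < 22 OR weight BETWEEN 33 AND 40 → 67
bin=E92: qty < 236 AND weight < 36 → 1
bin=E98: qty < 566 OR weight <= 32 → 17
bin=E99: qty < 22 OR weight BETWEEN 33 AND 40 → 73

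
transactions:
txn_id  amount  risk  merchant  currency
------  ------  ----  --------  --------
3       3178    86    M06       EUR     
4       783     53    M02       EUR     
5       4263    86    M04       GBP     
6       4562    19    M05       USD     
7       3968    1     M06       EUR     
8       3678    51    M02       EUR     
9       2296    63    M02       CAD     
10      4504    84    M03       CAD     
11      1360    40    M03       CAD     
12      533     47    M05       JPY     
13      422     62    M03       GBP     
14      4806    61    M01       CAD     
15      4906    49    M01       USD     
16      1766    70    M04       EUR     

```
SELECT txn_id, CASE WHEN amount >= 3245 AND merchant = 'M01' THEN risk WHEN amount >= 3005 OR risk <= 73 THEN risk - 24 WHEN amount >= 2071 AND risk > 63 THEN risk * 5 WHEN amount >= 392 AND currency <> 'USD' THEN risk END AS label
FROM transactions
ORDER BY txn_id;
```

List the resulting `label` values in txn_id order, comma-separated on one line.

txn_id=3: amount >= 3005 OR risk <= 73 → 62
txn_id=4: amount >= 3005 OR risk <= 73 → 29
txn_id=5: amount >= 3005 OR risk <= 73 → 62
txn_id=6: amount >= 3005 OR risk <= 73 → -5
txn_id=7: amount >= 3005 OR risk <= 73 → -23
txn_id=8: amount >= 3005 OR risk <= 73 → 27
txn_id=9: amount >= 3005 OR risk <= 73 → 39
txn_id=10: amount >= 3005 OR risk <= 73 → 60
txn_id=11: amount >= 3005 OR risk <= 73 → 16
txn_id=12: amount >= 3005 OR risk <= 73 → 23
txn_id=13: amount >= 3005 OR risk <= 73 → 38
txn_id=14: amount >= 3245 AND merchant = 'M01' → 61
txn_id=15: amount >= 3245 AND merchant = 'M01' → 49
txn_id=16: amount >= 3005 OR risk <= 73 → 46

62, 29, 62, -5, -23, 27, 39, 60, 16, 23, 38, 61, 49, 46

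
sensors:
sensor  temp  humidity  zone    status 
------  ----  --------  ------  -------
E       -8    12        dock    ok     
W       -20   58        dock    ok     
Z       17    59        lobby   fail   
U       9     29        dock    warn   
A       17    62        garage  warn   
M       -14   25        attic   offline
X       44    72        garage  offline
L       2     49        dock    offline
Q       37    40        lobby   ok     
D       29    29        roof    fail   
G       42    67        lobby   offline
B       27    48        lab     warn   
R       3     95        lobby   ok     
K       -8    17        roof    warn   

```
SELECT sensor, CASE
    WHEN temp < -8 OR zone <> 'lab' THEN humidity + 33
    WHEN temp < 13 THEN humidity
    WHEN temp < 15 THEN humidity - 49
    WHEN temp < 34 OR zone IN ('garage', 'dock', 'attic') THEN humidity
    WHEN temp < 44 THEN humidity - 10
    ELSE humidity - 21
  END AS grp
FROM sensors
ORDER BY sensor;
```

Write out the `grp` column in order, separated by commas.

95, 48, 62, 45, 100, 50, 82, 58, 73, 128, 62, 91, 105, 92

sensor=A: temp < -8 OR zone <> 'lab' → 95
sensor=B: temp < 34 OR zone IN ('garage', 'dock', 'attic') → 48
sensor=D: temp < -8 OR zone <> 'lab' → 62
sensor=E: temp < -8 OR zone <> 'lab' → 45
sensor=G: temp < -8 OR zone <> 'lab' → 100
sensor=K: temp < -8 OR zone <> 'lab' → 50
sensor=L: temp < -8 OR zone <> 'lab' → 82
sensor=M: temp < -8 OR zone <> 'lab' → 58
sensor=Q: temp < -8 OR zone <> 'lab' → 73
sensor=R: temp < -8 OR zone <> 'lab' → 128
sensor=U: temp < -8 OR zone <> 'lab' → 62
sensor=W: temp < -8 OR zone <> 'lab' → 91
sensor=X: temp < -8 OR zone <> 'lab' → 105
sensor=Z: temp < -8 OR zone <> 'lab' → 92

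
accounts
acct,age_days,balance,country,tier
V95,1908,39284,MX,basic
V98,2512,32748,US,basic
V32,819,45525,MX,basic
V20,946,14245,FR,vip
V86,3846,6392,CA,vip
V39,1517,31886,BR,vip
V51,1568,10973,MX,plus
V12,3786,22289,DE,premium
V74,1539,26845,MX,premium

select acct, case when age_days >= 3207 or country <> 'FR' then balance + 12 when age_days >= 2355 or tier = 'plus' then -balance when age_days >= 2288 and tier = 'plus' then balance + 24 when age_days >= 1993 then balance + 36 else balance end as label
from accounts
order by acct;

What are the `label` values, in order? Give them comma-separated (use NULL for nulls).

22301, 14245, 45537, 31898, 10985, 26857, 6404, 39296, 32760

acct=V12: age_days >= 3207 or country <> 'FR' → 22301
acct=V20: ELSE → 14245
acct=V32: age_days >= 3207 or country <> 'FR' → 45537
acct=V39: age_days >= 3207 or country <> 'FR' → 31898
acct=V51: age_days >= 3207 or country <> 'FR' → 10985
acct=V74: age_days >= 3207 or country <> 'FR' → 26857
acct=V86: age_days >= 3207 or country <> 'FR' → 6404
acct=V95: age_days >= 3207 or country <> 'FR' → 39296
acct=V98: age_days >= 3207 or country <> 'FR' → 32760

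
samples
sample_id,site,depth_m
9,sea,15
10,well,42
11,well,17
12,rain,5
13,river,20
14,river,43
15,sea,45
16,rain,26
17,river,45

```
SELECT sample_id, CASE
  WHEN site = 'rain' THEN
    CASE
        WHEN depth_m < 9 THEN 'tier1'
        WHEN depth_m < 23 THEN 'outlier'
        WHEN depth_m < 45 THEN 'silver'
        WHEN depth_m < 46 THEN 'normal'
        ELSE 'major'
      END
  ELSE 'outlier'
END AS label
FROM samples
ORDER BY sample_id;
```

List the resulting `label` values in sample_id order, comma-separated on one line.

outlier, outlier, outlier, tier1, outlier, outlier, outlier, silver, outlier

sample_id=9: site='sea' → outer ELSE → outlier
sample_id=10: site='well' → outer ELSE → outlier
sample_id=11: site='well' → outer ELSE → outlier
sample_id=12: site='rain' → inner[depth_m < 9] → tier1
sample_id=13: site='river' → outer ELSE → outlier
sample_id=14: site='river' → outer ELSE → outlier
sample_id=15: site='sea' → outer ELSE → outlier
sample_id=16: site='rain' → inner[depth_m < 45] → silver
sample_id=17: site='river' → outer ELSE → outlier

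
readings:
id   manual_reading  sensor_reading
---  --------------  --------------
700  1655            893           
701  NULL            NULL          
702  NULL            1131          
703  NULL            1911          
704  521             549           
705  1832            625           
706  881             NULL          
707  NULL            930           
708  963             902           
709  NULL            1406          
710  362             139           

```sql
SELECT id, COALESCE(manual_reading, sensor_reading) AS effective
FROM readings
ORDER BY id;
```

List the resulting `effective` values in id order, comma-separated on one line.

1655, NULL, 1131, 1911, 521, 1832, 881, 930, 963, 1406, 362

id=700: manual_reading=1655 → 1655
id=701: manual_reading=NULL, sensor_reading=NULL (all NULL) → NULL
id=702: manual_reading=NULL, sensor_reading=1131 → 1131
id=703: manual_reading=NULL, sensor_reading=1911 → 1911
id=704: manual_reading=521 → 521
id=705: manual_reading=1832 → 1832
id=706: manual_reading=881 → 881
id=707: manual_reading=NULL, sensor_reading=930 → 930
id=708: manual_reading=963 → 963
id=709: manual_reading=NULL, sensor_reading=1406 → 1406
id=710: manual_reading=362 → 362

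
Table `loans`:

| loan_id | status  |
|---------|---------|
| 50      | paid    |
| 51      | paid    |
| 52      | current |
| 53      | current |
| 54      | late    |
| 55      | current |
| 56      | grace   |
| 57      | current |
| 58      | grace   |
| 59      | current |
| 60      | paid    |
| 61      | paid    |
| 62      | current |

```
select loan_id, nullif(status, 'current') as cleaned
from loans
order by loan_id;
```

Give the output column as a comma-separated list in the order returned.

paid, paid, NULL, NULL, late, NULL, grace, NULL, grace, NULL, paid, paid, NULL

loan_id=50: status=paid vs current: differ → paid
loan_id=51: status=paid vs current: differ → paid
loan_id=52: status=current vs current: equal → NULL
loan_id=53: status=current vs current: equal → NULL
loan_id=54: status=late vs current: differ → late
loan_id=55: status=current vs current: equal → NULL
loan_id=56: status=grace vs current: differ → grace
loan_id=57: status=current vs current: equal → NULL
loan_id=58: status=grace vs current: differ → grace
loan_id=59: status=current vs current: equal → NULL
loan_id=60: status=paid vs current: differ → paid
loan_id=61: status=paid vs current: differ → paid
loan_id=62: status=current vs current: equal → NULL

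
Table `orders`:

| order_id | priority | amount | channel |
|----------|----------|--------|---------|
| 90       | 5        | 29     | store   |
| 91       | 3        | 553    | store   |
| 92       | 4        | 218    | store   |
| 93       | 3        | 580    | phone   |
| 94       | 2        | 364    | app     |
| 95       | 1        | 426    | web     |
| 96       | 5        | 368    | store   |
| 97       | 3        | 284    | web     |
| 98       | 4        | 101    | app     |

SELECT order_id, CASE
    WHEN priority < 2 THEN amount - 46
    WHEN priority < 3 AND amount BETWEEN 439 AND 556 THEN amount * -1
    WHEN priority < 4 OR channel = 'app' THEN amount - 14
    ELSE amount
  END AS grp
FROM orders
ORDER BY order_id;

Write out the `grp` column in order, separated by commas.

order_id=90: ELSE → 29
order_id=91: priority < 4 OR channel = 'app' → 539
order_id=92: ELSE → 218
order_id=93: priority < 4 OR channel = 'app' → 566
order_id=94: priority < 4 OR channel = 'app' → 350
order_id=95: priority < 2 → 380
order_id=96: ELSE → 368
order_id=97: priority < 4 OR channel = 'app' → 270
order_id=98: priority < 4 OR channel = 'app' → 87

29, 539, 218, 566, 350, 380, 368, 270, 87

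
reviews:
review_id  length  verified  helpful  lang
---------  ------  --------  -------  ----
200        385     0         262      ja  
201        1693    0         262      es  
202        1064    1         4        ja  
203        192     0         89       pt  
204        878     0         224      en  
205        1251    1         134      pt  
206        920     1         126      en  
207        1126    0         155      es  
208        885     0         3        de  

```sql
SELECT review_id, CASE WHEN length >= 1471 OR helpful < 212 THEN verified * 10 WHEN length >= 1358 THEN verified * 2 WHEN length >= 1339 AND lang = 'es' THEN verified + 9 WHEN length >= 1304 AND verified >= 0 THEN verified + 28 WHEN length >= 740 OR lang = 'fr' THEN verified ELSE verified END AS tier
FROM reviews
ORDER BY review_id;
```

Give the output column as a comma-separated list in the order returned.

0, 0, 10, 0, 0, 10, 10, 0, 0

review_id=200: ELSE → 0
review_id=201: length >= 1471 OR helpful < 212 → 0
review_id=202: length >= 1471 OR helpful < 212 → 10
review_id=203: length >= 1471 OR helpful < 212 → 0
review_id=204: length >= 740 OR lang = 'fr' → 0
review_id=205: length >= 1471 OR helpful < 212 → 10
review_id=206: length >= 1471 OR helpful < 212 → 10
review_id=207: length >= 1471 OR helpful < 212 → 0
review_id=208: length >= 1471 OR helpful < 212 → 0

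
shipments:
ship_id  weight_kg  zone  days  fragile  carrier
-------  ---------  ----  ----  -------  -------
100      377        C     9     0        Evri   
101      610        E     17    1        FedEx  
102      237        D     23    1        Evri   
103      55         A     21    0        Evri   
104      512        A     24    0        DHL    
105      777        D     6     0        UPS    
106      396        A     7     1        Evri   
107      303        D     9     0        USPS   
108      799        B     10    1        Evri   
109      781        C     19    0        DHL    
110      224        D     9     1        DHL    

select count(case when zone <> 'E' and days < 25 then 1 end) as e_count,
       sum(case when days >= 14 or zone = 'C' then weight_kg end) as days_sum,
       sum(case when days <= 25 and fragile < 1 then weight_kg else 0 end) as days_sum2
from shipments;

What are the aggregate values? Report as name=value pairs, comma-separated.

e_count=10, days_sum=2572, days_sum2=2805

[e_count: zone <> 'E' and days < 25]
ship_id=100: ✓ → 1
ship_id=101: ✗
ship_id=102: ✓ → 1
ship_id=103: ✓ → 1
ship_id=104: ✓ → 1
ship_id=105: ✓ → 1
ship_id=106: ✓ → 1
ship_id=107: ✓ → 1
ship_id=108: ✓ → 1
ship_id=109: ✓ → 1
ship_id=110: ✓ → 1
e_count = COUNT(1, 1, 1, 1, 1, 1, 1, 1, 1, 1) = 10
—
[days_sum: days >= 14 or zone = 'C']
ship_id=100: ✓ → 377
ship_id=101: ✓ → 610
ship_id=102: ✓ → 237
ship_id=103: ✓ → 55
ship_id=104: ✓ → 512
ship_id=105: ✗
ship_id=106: ✗
ship_id=107: ✗
ship_id=108: ✗
ship_id=109: ✓ → 781
ship_id=110: ✗
days_sum = 377 + 610 + 237 + 55 + 512 + 781 = 2572
—
[days_sum2: days <= 25 and fragile < 1]
ship_id=100: ✓ → 377
ship_id=101: ✗
ship_id=102: ✗
ship_id=103: ✓ → 55
ship_id=104: ✓ → 512
ship_id=105: ✓ → 777
ship_id=106: ✗
ship_id=107: ✓ → 303
ship_id=108: ✗
ship_id=109: ✓ → 781
ship_id=110: ✗
days_sum2 = 377 + 55 + 512 + 777 + 303 + 781 = 2805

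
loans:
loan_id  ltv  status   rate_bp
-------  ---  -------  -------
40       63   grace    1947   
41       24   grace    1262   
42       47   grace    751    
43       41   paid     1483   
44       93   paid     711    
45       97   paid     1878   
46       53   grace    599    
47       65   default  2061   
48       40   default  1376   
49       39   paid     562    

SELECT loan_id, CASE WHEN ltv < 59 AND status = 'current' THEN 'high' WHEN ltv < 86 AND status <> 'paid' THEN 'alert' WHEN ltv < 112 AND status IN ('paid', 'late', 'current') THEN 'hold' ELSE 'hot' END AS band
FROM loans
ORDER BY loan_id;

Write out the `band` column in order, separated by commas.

loan_id=40: ltv < 86 AND status <> 'paid' → alert
loan_id=41: ltv < 86 AND status <> 'paid' → alert
loan_id=42: ltv < 86 AND status <> 'paid' → alert
loan_id=43: ltv < 112 AND status IN ('paid', 'late', 'current') → hold
loan_id=44: ltv < 112 AND status IN ('paid', 'late', 'current') → hold
loan_id=45: ltv < 112 AND status IN ('paid', 'late', 'current') → hold
loan_id=46: ltv < 86 AND status <> 'paid' → alert
loan_id=47: ltv < 86 AND status <> 'paid' → alert
loan_id=48: ltv < 86 AND status <> 'paid' → alert
loan_id=49: ltv < 112 AND status IN ('paid', 'late', 'current') → hold

alert, alert, alert, hold, hold, hold, alert, alert, alert, hold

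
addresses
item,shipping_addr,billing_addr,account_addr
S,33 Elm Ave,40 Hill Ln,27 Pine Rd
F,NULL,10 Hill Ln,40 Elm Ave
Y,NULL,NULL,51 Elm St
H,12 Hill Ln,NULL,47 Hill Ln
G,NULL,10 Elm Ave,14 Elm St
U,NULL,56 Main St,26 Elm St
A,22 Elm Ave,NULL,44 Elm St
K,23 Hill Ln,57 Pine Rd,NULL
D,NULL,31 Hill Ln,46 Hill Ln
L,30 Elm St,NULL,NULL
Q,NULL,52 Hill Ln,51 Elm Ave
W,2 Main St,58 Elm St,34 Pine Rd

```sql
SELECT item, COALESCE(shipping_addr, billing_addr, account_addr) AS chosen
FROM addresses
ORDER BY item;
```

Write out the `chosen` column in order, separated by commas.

item=A: shipping_addr=22 Elm Ave → 22 Elm Ave
item=D: shipping_addr=NULL, billing_addr=31 Hill Ln → 31 Hill Ln
item=F: shipping_addr=NULL, billing_addr=10 Hill Ln → 10 Hill Ln
item=G: shipping_addr=NULL, billing_addr=10 Elm Ave → 10 Elm Ave
item=H: shipping_addr=12 Hill Ln → 12 Hill Ln
item=K: shipping_addr=23 Hill Ln → 23 Hill Ln
item=L: shipping_addr=30 Elm St → 30 Elm St
item=Q: shipping_addr=NULL, billing_addr=52 Hill Ln → 52 Hill Ln
item=S: shipping_addr=33 Elm Ave → 33 Elm Ave
item=U: shipping_addr=NULL, billing_addr=56 Main St → 56 Main St
item=W: shipping_addr=2 Main St → 2 Main St
item=Y: shipping_addr=NULL, billing_addr=NULL, account_addr=51 Elm St → 51 Elm St

22 Elm Ave, 31 Hill Ln, 10 Hill Ln, 10 Elm Ave, 12 Hill Ln, 23 Hill Ln, 30 Elm St, 52 Hill Ln, 33 Elm Ave, 56 Main St, 2 Main St, 51 Elm St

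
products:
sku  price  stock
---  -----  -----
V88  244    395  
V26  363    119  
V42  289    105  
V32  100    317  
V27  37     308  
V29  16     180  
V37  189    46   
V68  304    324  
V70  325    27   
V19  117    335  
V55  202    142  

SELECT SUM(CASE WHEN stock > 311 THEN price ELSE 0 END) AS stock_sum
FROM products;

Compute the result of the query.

sku=V88: ✓ → 244
sku=V26: ✗
sku=V42: ✗
sku=V32: ✓ → 100
sku=V27: ✗
sku=V29: ✗
sku=V37: ✗
sku=V68: ✓ → 304
sku=V70: ✗
sku=V19: ✓ → 117
sku=V55: ✗
stock_sum = 244 + 100 + 304 + 117 = 765

765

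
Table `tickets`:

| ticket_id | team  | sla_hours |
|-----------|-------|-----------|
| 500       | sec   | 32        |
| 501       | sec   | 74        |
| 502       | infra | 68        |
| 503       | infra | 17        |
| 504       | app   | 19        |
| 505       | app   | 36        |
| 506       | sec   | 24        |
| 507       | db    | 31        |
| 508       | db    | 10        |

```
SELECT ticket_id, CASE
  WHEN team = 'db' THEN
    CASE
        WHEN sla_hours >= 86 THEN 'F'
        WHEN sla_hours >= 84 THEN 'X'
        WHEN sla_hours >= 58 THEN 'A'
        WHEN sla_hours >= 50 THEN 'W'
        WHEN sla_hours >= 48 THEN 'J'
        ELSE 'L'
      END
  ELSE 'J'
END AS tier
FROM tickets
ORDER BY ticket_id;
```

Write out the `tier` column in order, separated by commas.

J, J, J, J, J, J, J, L, L

ticket_id=500: team='sec' → outer ELSE → J
ticket_id=501: team='sec' → outer ELSE → J
ticket_id=502: team='infra' → outer ELSE → J
ticket_id=503: team='infra' → outer ELSE → J
ticket_id=504: team='app' → outer ELSE → J
ticket_id=505: team='app' → outer ELSE → J
ticket_id=506: team='sec' → outer ELSE → J
ticket_id=507: team='db' → inner[ELSE] → L
ticket_id=508: team='db' → inner[ELSE] → L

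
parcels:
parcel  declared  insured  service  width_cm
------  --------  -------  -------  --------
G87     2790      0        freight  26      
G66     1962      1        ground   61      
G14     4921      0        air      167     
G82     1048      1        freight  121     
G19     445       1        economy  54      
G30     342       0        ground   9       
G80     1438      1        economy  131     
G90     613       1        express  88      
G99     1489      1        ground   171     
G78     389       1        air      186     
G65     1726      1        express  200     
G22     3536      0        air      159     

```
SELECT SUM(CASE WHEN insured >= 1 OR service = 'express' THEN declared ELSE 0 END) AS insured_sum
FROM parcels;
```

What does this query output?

parcel=G87: ✗
parcel=G66: ✓ → 1962
parcel=G14: ✗
parcel=G82: ✓ → 1048
parcel=G19: ✓ → 445
parcel=G30: ✗
parcel=G80: ✓ → 1438
parcel=G90: ✓ → 613
parcel=G99: ✓ → 1489
parcel=G78: ✓ → 389
parcel=G65: ✓ → 1726
parcel=G22: ✗
insured_sum = 1962 + 1048 + 445 + 1438 + 613 + 1489 + 389 + 1726 = 9110

9110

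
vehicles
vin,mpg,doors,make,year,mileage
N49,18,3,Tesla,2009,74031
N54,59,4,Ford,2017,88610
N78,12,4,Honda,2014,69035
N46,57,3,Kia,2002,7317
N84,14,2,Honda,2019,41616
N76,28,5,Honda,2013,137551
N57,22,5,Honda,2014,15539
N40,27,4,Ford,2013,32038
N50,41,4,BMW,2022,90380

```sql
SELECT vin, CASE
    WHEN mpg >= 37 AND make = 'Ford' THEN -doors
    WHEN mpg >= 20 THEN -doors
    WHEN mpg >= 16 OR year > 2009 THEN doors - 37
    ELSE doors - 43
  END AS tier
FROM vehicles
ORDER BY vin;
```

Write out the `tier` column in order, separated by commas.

-4, -3, -34, -4, -4, -5, -5, -33, -35

vin=N40: mpg >= 20 → -4
vin=N46: mpg >= 20 → -3
vin=N49: mpg >= 16 OR year > 2009 → -34
vin=N50: mpg >= 20 → -4
vin=N54: mpg >= 37 AND make = 'Ford' → -4
vin=N57: mpg >= 20 → -5
vin=N76: mpg >= 20 → -5
vin=N78: mpg >= 16 OR year > 2009 → -33
vin=N84: mpg >= 16 OR year > 2009 → -35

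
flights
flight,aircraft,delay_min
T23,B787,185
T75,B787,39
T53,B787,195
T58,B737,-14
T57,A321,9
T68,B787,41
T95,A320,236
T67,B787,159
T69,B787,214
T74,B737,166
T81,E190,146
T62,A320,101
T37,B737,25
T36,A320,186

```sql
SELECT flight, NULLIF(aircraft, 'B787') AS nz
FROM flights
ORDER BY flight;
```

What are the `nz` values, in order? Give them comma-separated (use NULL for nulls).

flight=T23: aircraft=B787 vs B787: equal → NULL
flight=T36: aircraft=A320 vs B787: differ → A320
flight=T37: aircraft=B737 vs B787: differ → B737
flight=T53: aircraft=B787 vs B787: equal → NULL
flight=T57: aircraft=A321 vs B787: differ → A321
flight=T58: aircraft=B737 vs B787: differ → B737
flight=T62: aircraft=A320 vs B787: differ → A320
flight=T67: aircraft=B787 vs B787: equal → NULL
flight=T68: aircraft=B787 vs B787: equal → NULL
flight=T69: aircraft=B787 vs B787: equal → NULL
flight=T74: aircraft=B737 vs B787: differ → B737
flight=T75: aircraft=B787 vs B787: equal → NULL
flight=T81: aircraft=E190 vs B787: differ → E190
flight=T95: aircraft=A320 vs B787: differ → A320

NULL, A320, B737, NULL, A321, B737, A320, NULL, NULL, NULL, B737, NULL, E190, A320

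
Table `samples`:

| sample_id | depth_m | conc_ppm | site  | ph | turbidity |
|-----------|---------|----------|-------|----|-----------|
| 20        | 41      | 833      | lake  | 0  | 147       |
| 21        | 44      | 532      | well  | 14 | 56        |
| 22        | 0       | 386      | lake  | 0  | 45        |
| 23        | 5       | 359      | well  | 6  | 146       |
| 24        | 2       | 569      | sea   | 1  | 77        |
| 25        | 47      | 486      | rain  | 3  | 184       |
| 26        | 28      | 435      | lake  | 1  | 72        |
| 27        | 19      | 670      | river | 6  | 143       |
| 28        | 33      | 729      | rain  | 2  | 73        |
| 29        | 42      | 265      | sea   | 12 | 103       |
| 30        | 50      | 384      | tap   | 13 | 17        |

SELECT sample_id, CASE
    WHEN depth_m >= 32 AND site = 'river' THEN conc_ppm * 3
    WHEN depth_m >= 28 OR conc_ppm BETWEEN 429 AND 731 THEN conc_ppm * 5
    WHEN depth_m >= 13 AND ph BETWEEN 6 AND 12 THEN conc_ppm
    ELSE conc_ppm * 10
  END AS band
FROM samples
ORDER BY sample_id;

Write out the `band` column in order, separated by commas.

sample_id=20: depth_m >= 28 OR conc_ppm BETWEEN 429 AND 731 → 4165
sample_id=21: depth_m >= 28 OR conc_ppm BETWEEN 429 AND 731 → 2660
sample_id=22: ELSE → 3860
sample_id=23: ELSE → 3590
sample_id=24: depth_m >= 28 OR conc_ppm BETWEEN 429 AND 731 → 2845
sample_id=25: depth_m >= 28 OR conc_ppm BETWEEN 429 AND 731 → 2430
sample_id=26: depth_m >= 28 OR conc_ppm BETWEEN 429 AND 731 → 2175
sample_id=27: depth_m >= 28 OR conc_ppm BETWEEN 429 AND 731 → 3350
sample_id=28: depth_m >= 28 OR conc_ppm BETWEEN 429 AND 731 → 3645
sample_id=29: depth_m >= 28 OR conc_ppm BETWEEN 429 AND 731 → 1325
sample_id=30: depth_m >= 28 OR conc_ppm BETWEEN 429 AND 731 → 1920

4165, 2660, 3860, 3590, 2845, 2430, 2175, 3350, 3645, 1325, 1920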